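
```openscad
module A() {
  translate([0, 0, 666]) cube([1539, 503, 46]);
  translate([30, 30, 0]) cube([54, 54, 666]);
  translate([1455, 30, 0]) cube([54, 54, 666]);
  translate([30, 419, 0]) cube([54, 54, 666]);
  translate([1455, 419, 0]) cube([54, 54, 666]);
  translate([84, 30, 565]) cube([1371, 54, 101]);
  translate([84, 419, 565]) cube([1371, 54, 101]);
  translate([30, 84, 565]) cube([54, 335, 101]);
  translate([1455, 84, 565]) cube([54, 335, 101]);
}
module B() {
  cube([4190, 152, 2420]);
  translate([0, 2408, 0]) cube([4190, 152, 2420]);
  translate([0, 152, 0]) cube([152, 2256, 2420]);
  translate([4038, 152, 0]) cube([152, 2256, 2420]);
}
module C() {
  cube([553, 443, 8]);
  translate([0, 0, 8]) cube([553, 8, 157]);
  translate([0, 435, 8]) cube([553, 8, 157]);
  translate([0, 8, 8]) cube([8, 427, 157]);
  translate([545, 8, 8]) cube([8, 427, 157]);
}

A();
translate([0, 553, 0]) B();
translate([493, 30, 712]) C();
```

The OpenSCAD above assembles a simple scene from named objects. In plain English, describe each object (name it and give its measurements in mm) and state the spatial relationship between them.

A is a table with a 1539×503 mm rectangular top, 46 mm thick, top surface at z = 712 mm, supported by four 54×54 mm square legs, each inset 30 mm from the nearest pair of top edges, running from the floor. Four apron rails, 54 mm thick and 101 mm tall, run between adjacent legs with their top edges flush with the underside of the top and their outer faces flush with the legs' outer faces.

B is the wall frame of a small rectangular building: four walls, each 2420 mm tall and 152 mm thick, enclosing a footprint 4190 mm (x) by 2560 mm (y) outside-to-outside, with no floor or roof. The front and back walls (the −y and +y sides) span the full width; the two side walls fit between them.

C is an open-topped rectangular box: outside dimensions 553×443×165 mm, with a uniform wall and base thickness of 8 mm. The base is a full 553×443 slab on the floor; four walls sit on top of the base. The front and back walls (the −y and +y sides) span the full width; the two side walls fit between them.

The house frame is on the floor beside the table on its +y side. The open box is on top of the table, centred.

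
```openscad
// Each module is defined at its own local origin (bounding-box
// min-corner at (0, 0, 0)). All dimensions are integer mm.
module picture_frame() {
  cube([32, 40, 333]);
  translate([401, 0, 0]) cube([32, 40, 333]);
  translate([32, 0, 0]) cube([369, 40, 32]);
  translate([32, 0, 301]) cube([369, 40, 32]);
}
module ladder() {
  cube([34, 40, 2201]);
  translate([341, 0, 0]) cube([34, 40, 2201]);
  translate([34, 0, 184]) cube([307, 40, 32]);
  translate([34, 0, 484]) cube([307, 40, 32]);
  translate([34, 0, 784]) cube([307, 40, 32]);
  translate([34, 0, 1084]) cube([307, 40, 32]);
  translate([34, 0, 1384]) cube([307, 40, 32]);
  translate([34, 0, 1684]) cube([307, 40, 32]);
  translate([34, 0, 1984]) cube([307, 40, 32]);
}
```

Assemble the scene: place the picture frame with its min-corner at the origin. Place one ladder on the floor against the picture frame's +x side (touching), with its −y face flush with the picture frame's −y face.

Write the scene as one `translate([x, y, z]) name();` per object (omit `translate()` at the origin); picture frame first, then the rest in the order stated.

picture_frame();
translate([433, 0, 0]) ladder();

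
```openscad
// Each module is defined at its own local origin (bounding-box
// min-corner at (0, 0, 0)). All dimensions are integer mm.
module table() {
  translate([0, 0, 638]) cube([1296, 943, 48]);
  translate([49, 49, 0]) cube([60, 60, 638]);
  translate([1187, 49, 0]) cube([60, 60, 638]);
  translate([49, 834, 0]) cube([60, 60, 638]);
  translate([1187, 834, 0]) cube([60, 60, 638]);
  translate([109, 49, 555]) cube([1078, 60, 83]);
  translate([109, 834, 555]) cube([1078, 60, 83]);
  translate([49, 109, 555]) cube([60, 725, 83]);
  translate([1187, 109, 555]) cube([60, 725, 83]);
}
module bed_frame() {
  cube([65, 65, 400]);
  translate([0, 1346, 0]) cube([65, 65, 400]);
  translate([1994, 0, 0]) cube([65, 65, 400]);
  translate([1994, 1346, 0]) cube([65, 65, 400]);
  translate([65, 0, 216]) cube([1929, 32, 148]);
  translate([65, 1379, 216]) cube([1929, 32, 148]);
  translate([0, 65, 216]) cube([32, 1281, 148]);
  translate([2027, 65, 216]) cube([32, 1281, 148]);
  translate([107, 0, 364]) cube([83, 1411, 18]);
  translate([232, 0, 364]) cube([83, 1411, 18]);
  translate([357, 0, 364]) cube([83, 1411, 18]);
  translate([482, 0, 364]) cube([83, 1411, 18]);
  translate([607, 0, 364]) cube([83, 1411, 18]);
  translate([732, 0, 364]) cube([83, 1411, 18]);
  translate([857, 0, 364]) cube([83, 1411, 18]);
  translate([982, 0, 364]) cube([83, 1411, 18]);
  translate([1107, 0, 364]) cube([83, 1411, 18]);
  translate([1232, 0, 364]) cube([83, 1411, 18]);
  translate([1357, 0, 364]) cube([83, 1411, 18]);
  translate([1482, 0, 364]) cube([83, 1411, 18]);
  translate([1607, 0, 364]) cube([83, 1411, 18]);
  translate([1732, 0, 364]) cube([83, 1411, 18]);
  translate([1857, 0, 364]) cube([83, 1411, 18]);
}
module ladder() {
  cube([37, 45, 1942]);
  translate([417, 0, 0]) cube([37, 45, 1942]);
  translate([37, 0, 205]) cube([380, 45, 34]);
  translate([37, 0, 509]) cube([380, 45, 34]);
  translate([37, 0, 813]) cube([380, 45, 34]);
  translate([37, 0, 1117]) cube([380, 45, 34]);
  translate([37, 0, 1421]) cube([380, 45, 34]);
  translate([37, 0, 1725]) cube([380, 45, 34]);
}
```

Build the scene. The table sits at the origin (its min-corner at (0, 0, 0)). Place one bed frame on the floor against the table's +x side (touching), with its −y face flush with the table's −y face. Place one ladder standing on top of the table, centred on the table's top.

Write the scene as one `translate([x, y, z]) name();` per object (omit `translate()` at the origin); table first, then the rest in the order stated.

table();
translate([1296, 0, 0]) bed_frame();
translate([421, 449, 686]) ladder();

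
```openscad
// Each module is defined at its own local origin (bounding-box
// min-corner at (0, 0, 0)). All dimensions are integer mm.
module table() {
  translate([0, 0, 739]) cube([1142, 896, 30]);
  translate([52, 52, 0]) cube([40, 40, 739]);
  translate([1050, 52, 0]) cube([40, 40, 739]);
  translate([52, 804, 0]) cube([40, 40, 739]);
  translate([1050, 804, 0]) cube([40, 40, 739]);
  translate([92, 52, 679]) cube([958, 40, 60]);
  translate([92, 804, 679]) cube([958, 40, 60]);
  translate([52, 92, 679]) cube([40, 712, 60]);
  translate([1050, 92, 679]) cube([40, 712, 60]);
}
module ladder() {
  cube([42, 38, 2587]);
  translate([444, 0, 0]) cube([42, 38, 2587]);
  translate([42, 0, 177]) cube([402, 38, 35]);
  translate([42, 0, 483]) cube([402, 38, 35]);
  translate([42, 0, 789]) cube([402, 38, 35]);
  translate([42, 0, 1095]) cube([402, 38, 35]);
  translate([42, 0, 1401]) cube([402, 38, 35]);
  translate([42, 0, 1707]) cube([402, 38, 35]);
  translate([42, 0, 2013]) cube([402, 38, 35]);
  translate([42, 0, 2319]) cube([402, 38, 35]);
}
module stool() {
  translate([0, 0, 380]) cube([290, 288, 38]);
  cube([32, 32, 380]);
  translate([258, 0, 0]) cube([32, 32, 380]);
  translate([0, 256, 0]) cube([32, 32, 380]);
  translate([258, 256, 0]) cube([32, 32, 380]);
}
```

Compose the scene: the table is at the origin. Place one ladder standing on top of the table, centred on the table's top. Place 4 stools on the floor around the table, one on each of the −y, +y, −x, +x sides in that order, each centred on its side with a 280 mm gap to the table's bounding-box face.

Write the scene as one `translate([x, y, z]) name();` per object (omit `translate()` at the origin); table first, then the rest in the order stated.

table();
translate([328, 429, 769]) ladder();
translate([426, -568, 0]) stool();
translate([426, 1176, 0]) stool();
translate([-570, 304, 0]) stool();
translate([1422, 304, 0]) stool();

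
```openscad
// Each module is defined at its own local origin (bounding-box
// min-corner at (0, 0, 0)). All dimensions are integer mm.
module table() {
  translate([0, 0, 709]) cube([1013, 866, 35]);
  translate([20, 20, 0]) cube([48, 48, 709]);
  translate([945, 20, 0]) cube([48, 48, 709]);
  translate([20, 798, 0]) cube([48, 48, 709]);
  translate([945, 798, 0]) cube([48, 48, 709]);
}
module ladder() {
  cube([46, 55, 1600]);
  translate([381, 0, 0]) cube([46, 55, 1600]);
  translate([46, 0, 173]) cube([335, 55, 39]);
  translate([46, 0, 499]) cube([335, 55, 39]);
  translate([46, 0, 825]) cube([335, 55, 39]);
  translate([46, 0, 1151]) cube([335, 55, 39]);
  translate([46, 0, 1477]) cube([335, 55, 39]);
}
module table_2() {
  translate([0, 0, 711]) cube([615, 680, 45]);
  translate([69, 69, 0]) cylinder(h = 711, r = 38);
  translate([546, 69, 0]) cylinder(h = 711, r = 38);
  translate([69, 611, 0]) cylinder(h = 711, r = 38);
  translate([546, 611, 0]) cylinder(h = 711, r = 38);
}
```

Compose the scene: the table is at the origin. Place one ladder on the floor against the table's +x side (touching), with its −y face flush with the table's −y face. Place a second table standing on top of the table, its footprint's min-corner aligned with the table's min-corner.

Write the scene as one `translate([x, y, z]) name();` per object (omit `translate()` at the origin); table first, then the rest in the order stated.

table();
translate([1013, 0, 0]) ladder();
translate([0, 0, 744]) table_2();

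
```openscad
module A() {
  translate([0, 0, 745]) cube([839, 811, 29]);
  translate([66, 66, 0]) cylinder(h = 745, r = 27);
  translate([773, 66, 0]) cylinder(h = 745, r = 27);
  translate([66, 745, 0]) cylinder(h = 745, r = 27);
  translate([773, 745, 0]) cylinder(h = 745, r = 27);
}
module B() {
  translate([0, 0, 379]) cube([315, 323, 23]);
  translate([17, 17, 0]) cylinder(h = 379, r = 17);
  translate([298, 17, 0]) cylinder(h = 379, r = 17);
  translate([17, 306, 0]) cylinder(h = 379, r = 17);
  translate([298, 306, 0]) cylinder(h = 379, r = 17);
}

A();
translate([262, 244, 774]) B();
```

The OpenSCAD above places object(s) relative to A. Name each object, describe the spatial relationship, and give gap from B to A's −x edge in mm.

A is a table. B is a stool. The stool is on top of the table, centred. The gap from the stool to the table's −x edge is 262 mm.

The stool's min-x is at 262; the table's min-x is 0; gap = 262 mm.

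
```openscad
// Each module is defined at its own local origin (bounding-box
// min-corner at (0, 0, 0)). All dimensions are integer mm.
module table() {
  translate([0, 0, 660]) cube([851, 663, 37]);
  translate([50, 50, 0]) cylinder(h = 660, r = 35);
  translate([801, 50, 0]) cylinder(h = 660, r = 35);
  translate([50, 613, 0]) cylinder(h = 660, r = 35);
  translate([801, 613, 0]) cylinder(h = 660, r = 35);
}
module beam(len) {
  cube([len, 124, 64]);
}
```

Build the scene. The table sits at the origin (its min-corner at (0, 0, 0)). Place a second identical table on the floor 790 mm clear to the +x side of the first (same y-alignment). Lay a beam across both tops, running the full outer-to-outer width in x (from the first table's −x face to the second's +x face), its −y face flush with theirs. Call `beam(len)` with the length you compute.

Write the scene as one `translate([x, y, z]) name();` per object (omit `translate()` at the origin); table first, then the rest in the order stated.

table();
translate([1641, 0, 0]) table();
translate([0, 0, 697]) beam(2492);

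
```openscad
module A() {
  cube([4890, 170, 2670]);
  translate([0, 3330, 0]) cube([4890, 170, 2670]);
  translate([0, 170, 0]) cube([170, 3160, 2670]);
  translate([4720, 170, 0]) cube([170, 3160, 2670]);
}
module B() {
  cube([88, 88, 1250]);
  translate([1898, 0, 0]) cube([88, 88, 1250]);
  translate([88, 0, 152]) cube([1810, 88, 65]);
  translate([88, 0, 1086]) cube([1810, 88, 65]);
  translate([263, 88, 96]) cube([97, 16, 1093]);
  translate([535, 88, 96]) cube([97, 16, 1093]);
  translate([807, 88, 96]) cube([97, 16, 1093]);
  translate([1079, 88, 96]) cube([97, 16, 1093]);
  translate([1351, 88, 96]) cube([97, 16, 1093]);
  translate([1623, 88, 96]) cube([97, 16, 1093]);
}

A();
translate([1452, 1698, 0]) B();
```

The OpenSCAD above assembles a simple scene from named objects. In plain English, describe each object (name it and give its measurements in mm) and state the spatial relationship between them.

A is the wall frame of a small rectangular building: four walls, each 2670 mm tall and 170 mm thick, enclosing a footprint 4890 mm (x) by 3500 mm (y) outside-to-outside, with no floor or roof. The front and back walls (the −y and +y sides) span the full width; the two side walls fit between them.

B is a fence section. Two 88×88 mm posts, 1250 mm tall, stand on the floor with a clear span of 1810 mm between their inner faces. Two horizontal rails of 88×65 mm section span the gap between the posts with their undersides at z = 152 mm and z = 1086 mm, flush with the posts' −y face. 6 pickets, each 97 mm wide, 16 mm thick and 1093 mm tall, are fixed to the +y face of the rails with their bottoms at z = 96 mm, evenly spaced across the span with equal gaps (rounded down to the nearest mm) at the −x end and between each pair — any rounding remainder accumulates at the +x end.

The fence section sits inside the house frame, centred.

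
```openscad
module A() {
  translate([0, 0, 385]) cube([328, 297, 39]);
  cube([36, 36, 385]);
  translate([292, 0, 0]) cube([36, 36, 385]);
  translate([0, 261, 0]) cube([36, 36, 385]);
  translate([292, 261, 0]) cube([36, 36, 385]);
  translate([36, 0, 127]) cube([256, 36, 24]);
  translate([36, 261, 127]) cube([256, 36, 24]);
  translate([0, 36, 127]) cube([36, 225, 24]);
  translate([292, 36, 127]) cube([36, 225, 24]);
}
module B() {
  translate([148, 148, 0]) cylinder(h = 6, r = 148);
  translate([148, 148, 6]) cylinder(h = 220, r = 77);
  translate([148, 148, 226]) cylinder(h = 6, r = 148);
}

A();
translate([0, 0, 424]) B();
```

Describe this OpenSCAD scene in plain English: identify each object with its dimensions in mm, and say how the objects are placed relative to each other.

A is a four-legged stool. The seat is a 328×297×39 mm slab whose top surface is at z = 424 mm; four square legs, each 36×36 mm in cross-section, run from the floor (z = 0) to the underside of the seat, each flush with a corner of the seat. Four stretchers, 36 mm wide and 24 mm tall, connect adjacent legs with their undersides at z = 127 mm, each running between the inner faces of the legs it joins and aligned with the legs' outer faces on the other axis.

B is a spool: two coaxial disc flanges of radius 148 mm and thickness 6 mm, joined by a core cylinder of radius 77 mm and height 220 mm. The lower flange rests on z = 0 and the three cylinders share a vertical axis.

The spool is on top of the stool.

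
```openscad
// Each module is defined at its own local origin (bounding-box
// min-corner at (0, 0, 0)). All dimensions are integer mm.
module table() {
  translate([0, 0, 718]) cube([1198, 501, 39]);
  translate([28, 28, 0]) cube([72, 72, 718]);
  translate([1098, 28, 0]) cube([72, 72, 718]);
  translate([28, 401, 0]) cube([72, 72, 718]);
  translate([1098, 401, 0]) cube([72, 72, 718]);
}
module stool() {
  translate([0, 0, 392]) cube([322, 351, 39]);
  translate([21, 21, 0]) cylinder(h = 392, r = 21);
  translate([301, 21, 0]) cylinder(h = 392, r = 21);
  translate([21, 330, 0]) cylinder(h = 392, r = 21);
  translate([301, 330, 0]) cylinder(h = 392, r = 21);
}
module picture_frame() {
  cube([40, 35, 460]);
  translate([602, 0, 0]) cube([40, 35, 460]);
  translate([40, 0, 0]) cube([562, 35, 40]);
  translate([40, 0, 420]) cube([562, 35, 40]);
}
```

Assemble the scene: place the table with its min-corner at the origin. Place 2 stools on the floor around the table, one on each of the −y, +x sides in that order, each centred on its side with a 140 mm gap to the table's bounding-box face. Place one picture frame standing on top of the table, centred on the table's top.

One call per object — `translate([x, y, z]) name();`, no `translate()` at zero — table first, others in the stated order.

table();
translate([438, -491, 0]) stool();
translate([1338, 75, 0]) stool();
translate([278, 233, 757]) picture_frame();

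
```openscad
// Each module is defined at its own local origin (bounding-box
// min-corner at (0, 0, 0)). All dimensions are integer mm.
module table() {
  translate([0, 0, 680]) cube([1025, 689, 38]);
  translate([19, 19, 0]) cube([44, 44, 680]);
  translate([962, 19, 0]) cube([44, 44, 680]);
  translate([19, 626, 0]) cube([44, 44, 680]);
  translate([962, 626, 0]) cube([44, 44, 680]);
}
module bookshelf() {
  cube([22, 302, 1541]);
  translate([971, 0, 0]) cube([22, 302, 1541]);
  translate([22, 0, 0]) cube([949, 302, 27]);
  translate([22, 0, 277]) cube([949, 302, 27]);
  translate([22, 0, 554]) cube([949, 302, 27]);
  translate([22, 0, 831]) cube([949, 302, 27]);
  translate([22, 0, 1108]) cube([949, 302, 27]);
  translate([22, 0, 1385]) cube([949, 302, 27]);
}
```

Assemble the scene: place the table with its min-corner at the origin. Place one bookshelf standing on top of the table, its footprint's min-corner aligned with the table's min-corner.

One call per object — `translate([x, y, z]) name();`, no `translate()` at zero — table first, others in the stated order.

table();
translate([0, 0, 718]) bookshelf();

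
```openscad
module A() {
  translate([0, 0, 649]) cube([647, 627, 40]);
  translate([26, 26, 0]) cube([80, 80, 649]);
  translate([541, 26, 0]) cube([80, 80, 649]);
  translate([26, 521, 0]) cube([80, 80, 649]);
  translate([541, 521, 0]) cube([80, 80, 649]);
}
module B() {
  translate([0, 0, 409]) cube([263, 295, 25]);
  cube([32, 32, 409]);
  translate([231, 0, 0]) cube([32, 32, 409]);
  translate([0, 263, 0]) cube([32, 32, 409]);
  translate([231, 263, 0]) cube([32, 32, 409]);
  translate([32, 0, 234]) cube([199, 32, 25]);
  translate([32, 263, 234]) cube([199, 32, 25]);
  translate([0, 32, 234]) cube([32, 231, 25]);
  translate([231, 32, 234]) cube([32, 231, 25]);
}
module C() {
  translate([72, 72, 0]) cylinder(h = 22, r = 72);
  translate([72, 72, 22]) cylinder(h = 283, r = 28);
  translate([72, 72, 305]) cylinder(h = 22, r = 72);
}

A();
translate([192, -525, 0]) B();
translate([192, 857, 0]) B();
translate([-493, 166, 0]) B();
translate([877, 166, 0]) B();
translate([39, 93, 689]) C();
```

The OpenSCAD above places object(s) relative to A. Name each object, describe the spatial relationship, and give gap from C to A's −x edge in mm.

A is a table. B is a stool. C is a spool. Four stools sit around the table at the −y, +y, −x, +x sides. The spool is on top of the table. The gap from the spool to the table's −x edge is 39 mm.

The spool's min-x is at 39; the table's min-x is 0; gap = 39 mm.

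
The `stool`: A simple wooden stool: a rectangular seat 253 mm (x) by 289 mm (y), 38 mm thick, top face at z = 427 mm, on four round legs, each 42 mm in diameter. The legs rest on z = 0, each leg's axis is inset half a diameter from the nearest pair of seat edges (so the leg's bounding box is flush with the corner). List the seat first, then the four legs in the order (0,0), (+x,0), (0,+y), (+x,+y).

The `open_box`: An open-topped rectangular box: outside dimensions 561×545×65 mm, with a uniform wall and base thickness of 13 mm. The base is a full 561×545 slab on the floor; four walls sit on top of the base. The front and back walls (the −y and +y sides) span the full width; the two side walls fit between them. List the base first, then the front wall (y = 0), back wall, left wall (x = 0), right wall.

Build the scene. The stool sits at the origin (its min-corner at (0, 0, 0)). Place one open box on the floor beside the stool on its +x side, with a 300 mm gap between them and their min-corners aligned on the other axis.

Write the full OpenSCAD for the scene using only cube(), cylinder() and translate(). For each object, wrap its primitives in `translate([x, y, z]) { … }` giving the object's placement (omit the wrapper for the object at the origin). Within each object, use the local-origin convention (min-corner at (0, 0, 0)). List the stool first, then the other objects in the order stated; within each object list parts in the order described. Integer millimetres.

translate([0, 0, 389]) cube([253, 289, 38]);
translate([21, 21, 0]) cylinder(h = 389, r = 21);
translate([232, 21, 0]) cylinder(h = 389, r = 21);
translate([21, 268, 0]) cylinder(h = 389, r = 21);
translate([232, 268, 0]) cylinder(h = 389, r = 21);
translate([553, 0, 0]) {
  cube([561, 545, 13]);
  translate([0, 0, 13]) cube([561, 13, 52]);
  translate([0, 532, 13]) cube([561, 13, 52]);
  translate([0, 13, 13]) cube([13, 519, 52]);
  translate([548, 13, 13]) cube([13, 519, 52]);
}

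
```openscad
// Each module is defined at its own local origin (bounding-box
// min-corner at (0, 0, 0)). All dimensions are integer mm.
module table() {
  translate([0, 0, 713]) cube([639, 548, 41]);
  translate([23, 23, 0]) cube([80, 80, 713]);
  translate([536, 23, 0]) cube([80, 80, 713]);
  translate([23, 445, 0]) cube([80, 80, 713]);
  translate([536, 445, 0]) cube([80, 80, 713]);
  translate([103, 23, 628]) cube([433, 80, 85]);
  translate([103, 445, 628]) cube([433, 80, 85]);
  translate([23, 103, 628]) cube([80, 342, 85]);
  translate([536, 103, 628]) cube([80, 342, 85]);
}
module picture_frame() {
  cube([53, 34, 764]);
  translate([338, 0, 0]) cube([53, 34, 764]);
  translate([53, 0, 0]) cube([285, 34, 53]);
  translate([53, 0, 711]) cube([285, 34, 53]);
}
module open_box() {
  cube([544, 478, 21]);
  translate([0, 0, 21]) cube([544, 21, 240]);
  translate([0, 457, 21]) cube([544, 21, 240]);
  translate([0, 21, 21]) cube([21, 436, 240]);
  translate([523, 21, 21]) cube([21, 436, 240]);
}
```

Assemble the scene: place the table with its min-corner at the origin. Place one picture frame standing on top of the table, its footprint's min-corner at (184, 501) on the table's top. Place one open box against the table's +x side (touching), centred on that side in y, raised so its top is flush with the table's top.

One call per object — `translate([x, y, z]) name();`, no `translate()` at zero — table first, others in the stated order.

table();
translate([184, 501, 754]) picture_frame();
translate([639, 35, 493]) open_box();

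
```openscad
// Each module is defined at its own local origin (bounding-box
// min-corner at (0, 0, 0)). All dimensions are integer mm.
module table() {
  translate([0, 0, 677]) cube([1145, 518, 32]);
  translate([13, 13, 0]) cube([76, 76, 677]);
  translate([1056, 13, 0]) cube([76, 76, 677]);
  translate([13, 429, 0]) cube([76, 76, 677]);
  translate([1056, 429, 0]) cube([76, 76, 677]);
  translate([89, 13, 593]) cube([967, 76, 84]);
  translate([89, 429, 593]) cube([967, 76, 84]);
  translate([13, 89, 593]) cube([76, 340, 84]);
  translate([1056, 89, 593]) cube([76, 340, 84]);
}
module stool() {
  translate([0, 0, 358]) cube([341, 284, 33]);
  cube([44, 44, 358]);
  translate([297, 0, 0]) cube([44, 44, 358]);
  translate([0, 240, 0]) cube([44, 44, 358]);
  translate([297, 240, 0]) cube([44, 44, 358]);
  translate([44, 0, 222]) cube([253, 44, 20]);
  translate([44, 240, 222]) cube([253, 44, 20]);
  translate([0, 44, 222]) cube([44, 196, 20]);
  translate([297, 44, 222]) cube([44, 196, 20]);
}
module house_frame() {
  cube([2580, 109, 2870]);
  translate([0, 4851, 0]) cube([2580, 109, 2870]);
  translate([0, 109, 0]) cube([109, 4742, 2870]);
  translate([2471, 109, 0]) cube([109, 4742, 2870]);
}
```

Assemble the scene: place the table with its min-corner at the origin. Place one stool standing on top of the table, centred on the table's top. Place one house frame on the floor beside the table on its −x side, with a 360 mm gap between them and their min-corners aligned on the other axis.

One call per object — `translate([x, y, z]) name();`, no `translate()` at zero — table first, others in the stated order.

table();
translate([402, 117, 709]) stool();
translate([-2940, 0, 0]) house_frame();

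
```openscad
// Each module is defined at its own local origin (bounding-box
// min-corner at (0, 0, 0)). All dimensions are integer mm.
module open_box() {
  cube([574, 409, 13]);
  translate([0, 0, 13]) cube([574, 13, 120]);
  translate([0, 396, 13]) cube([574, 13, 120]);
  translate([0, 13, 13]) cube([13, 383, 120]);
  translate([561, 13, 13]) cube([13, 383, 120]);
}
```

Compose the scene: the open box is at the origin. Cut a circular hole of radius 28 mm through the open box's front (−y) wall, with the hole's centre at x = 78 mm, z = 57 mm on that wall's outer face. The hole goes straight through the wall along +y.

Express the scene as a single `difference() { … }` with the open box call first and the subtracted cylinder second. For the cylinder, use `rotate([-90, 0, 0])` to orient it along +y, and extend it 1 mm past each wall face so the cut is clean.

difference() {
  open_box();
  translate([78, -1, 57]) rotate([-90, 0, 0]) cylinder(h = 15, r = 28);
}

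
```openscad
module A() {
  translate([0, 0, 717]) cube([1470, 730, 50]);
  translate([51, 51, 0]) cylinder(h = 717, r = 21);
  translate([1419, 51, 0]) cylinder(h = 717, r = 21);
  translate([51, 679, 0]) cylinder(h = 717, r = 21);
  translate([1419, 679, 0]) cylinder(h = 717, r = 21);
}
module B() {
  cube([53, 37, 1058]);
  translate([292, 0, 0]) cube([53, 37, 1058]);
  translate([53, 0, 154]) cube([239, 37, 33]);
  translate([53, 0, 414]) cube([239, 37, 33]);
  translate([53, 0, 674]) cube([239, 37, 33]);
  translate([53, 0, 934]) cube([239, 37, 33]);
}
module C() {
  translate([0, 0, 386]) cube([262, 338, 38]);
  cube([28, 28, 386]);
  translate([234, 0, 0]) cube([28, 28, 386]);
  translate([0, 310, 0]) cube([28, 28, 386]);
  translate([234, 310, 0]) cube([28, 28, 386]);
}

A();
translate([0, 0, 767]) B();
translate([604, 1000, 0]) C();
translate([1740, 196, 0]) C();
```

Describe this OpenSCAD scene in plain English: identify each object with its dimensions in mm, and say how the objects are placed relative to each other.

A is a rectangular dining table. The top is 1470×730×50 mm with its upper surface at z = 767 mm. It stands on four round legs of 42 mm diameter, each leg's bounding box inset 30 mm from the nearest pair of top edges, running from the floor to the underside of the top.

B is a wooden ladder with two side rails of 53×37 mm section and 1058 mm height, set 345 mm apart overall. Between them run 4 rectangular rungs (37 mm deep, 33 mm thick), front faces flush with the rails' −y face. The bottom of the first rung is 154 mm above the floor and each subsequent rung is 260 mm higher than the one below.

C is a four-legged stool. The seat is a 262×338×38 mm slab whose top surface is at z = 424 mm; four square legs, each 28×28 mm in cross-section, run from the floor (z = 0) to the underside of the seat, each flush with a corner of the seat.

The ladder is on top of the table. Two stools sit around the table at the +y, +x sides.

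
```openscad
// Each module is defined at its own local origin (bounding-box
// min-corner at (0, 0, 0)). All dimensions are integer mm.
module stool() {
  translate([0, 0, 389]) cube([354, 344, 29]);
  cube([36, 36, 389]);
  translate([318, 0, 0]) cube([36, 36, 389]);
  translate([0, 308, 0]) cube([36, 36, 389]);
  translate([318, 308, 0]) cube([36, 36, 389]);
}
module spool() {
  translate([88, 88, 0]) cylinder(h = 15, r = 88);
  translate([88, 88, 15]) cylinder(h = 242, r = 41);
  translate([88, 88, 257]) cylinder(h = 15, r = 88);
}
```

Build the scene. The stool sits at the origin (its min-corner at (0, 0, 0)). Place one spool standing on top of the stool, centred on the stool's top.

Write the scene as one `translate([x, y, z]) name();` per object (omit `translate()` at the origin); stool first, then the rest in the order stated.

stool();
translate([89, 84, 418]) spool();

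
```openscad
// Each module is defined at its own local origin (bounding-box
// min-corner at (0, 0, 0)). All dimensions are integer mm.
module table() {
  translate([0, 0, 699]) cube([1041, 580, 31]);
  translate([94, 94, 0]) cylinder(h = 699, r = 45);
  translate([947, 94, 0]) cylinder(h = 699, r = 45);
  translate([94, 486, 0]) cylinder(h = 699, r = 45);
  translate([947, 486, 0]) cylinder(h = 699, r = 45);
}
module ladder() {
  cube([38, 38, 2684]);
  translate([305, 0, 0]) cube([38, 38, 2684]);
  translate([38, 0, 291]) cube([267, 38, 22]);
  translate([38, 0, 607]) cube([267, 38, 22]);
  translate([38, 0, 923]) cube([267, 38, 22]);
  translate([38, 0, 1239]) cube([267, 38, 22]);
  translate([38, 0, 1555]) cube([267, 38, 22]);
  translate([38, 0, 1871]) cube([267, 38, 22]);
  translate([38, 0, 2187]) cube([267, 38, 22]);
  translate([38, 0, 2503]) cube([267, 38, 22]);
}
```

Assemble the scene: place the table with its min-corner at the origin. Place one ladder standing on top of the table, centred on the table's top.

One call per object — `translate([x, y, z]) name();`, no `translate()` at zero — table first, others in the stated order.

table();
translate([349, 271, 730]) ladder();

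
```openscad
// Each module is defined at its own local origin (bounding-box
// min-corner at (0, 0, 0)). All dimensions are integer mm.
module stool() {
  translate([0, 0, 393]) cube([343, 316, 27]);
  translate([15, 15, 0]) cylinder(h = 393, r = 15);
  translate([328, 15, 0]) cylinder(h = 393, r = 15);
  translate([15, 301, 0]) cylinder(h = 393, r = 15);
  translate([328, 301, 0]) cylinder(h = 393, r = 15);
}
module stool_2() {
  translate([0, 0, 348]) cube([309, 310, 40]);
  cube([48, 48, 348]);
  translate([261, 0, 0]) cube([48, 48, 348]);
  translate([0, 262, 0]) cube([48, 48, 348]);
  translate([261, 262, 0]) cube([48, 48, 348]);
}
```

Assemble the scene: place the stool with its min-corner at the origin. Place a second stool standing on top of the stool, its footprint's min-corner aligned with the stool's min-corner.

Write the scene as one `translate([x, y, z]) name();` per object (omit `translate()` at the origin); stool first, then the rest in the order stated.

stool();
translate([0, 0, 420]) stool_2();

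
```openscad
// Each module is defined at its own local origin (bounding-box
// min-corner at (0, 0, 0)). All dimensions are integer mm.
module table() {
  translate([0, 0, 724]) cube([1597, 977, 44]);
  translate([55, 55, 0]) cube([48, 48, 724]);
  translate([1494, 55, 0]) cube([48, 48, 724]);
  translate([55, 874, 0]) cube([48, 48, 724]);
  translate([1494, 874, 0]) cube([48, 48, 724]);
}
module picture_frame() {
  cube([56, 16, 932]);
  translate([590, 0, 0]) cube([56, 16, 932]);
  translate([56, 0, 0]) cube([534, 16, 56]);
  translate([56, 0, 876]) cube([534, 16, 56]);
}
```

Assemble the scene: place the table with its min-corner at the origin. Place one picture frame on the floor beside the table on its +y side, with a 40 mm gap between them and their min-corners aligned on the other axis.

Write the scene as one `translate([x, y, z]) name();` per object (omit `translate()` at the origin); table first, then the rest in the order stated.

table();
translate([0, 1017, 0]) picture_frame();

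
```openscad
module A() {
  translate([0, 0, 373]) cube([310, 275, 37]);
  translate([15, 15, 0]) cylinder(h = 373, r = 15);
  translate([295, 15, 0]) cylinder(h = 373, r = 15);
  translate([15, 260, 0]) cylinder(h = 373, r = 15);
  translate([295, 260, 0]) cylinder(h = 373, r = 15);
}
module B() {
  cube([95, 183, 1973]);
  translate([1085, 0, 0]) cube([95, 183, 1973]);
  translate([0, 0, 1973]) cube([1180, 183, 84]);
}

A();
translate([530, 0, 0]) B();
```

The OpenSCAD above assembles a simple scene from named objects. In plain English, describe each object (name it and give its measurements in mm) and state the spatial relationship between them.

A is a simple wooden stool: a rectangular seat 310 mm (x) by 275 mm (y), 37 mm thick, top face at z = 410 mm, on four round legs, each 30 mm in diameter. The legs rest on z = 0, each leg's axis is inset half a diameter from the nearest pair of seat edges (so the leg's bounding box is flush with the corner).

B is a door frame. The clear opening is 990 mm wide and 1973 mm high. Two 95 mm wide jambs, 183 mm deep, stand either side of the opening from the floor to the top of the opening. A 84 mm thick head sits across the top of both jambs, spanning the full outside width of the frame.

The door frame is on the floor beside the stool on its +x side.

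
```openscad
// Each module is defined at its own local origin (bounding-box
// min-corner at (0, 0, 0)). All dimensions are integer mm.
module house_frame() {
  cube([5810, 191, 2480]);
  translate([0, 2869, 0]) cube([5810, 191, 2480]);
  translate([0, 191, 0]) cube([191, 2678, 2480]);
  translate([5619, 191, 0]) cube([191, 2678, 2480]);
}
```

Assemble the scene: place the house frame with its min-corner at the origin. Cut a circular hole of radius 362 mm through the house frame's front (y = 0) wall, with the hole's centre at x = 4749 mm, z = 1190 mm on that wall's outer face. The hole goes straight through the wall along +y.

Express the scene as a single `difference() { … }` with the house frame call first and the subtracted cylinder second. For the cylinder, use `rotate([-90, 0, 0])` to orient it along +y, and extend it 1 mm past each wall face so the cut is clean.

difference() {
  house_frame();
  translate([4749, -1, 1190]) rotate([-90, 0, 0]) cylinder(h = 193, r = 362);
}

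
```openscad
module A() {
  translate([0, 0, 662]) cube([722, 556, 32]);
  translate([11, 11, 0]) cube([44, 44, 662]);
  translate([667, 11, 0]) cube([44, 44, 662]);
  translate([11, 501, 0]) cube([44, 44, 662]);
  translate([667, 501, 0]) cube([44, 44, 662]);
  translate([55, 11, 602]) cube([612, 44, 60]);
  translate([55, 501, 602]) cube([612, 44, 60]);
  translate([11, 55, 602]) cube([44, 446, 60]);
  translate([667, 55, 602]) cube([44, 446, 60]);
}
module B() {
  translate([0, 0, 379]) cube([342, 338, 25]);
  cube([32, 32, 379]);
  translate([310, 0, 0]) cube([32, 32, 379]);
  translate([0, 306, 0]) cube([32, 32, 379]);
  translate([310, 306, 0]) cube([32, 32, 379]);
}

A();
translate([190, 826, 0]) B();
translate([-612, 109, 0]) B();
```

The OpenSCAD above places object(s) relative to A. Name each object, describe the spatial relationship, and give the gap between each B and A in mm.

Each stool's nearest face is 270 mm from the table's bounding box.

A is a table. B is a stool. Two stools sit around the table at the +y, −x sides. The gap between each stool and the table is 270 mm.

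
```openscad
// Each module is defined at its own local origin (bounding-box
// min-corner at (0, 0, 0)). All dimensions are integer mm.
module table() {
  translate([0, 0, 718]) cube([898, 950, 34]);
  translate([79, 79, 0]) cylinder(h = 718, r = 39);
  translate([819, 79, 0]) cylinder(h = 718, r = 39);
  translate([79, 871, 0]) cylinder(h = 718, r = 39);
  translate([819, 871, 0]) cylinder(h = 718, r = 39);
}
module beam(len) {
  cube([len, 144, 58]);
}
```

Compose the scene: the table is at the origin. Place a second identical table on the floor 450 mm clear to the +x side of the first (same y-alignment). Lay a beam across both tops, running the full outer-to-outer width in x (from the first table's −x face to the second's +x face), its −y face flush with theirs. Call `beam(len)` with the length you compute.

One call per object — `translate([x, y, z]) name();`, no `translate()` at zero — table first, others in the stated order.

table();
translate([1348, 0, 0]) table();
translate([0, 0, 752]) beam(2246);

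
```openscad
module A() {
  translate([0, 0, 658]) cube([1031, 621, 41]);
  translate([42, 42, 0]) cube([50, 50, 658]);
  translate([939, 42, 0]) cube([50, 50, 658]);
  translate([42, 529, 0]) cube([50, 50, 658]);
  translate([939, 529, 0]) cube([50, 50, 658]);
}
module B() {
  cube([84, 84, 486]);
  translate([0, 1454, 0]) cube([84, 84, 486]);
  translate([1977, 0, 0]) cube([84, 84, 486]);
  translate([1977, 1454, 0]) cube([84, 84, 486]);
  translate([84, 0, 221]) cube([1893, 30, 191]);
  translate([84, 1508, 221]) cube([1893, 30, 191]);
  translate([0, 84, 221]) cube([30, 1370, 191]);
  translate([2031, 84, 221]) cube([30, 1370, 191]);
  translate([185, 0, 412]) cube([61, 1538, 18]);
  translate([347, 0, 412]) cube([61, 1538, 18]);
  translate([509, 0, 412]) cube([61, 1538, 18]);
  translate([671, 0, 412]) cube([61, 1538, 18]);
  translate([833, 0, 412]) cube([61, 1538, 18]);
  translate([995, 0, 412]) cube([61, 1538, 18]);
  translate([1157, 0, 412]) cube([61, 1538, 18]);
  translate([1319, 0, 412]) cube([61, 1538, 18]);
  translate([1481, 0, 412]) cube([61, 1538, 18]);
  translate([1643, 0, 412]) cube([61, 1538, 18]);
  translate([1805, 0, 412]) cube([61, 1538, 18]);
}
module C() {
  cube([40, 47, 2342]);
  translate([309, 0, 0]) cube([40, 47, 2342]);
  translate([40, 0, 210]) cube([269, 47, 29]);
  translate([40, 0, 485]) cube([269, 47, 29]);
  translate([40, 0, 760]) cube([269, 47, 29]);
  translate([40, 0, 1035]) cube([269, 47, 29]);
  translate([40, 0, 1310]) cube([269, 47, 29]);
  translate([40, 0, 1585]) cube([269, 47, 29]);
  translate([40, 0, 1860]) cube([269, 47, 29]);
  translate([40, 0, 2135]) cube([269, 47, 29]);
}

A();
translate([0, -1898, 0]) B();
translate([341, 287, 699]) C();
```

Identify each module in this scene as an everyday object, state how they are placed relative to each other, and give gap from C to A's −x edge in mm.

A is a table. B is a bed frame. C is a ladder. The bed frame is on the floor beside the table on its −y side. The ladder is on top of the table, centred. The gap from the ladder to the table's −x edge is 341 mm.

The ladder's min-x is at 341; the table's min-x is 0; gap = 341 mm.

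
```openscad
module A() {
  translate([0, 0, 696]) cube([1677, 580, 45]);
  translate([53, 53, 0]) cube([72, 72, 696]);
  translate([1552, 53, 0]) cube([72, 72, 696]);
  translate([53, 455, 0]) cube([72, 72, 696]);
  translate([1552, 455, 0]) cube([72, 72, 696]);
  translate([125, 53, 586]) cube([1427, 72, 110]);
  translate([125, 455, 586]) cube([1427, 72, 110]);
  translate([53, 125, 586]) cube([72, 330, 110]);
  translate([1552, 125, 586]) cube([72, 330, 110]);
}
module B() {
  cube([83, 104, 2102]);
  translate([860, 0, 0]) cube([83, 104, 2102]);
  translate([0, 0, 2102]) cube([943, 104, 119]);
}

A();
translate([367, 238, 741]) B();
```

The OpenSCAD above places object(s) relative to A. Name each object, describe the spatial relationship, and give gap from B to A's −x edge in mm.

A is a table. B is a door frame. The door frame is on top of the table, centred. The gap from the door frame to the table's −x edge is 367 mm.

The door frame's min-x is at 367; the table's min-x is 0; gap = 367 mm.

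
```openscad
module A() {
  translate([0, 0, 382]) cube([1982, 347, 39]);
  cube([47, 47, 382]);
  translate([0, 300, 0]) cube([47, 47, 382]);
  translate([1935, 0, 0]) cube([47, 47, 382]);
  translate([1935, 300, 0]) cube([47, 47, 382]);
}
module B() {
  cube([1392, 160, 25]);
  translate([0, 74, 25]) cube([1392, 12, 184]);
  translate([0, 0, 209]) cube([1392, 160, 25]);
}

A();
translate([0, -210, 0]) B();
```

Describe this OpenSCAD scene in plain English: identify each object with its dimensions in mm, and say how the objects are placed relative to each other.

A is a bench: a 1982×347 mm seat slab, 39 mm thick, top at z = 421 mm, on four 47×47 mm square legs flush with the seat corners and standing on z = 0.

B is an I-beam lying along x, 1392 mm long. Overall section height 234 mm. Two flanges 160 mm wide (y) and 25 mm thick, one on the floor and one at the top; a web 12 mm thick runs between them, centred on the flange width.

The I-beam is on the floor beside the bench on its −y side.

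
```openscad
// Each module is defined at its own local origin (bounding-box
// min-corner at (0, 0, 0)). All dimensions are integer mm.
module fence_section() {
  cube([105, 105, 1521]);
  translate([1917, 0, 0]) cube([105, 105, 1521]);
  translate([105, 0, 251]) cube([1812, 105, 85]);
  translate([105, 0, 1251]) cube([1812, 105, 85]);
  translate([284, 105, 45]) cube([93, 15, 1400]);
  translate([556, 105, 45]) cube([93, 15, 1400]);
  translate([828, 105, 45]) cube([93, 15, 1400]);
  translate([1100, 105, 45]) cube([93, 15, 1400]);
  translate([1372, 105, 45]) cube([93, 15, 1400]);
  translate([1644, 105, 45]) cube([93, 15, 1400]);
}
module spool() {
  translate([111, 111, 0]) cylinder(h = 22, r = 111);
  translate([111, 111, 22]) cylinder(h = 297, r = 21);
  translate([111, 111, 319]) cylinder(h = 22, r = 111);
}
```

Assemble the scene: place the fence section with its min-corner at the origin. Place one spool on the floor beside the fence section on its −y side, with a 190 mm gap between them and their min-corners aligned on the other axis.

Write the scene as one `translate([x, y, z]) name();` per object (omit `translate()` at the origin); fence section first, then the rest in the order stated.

fence_section();
translate([0, -412, 0]) spool();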